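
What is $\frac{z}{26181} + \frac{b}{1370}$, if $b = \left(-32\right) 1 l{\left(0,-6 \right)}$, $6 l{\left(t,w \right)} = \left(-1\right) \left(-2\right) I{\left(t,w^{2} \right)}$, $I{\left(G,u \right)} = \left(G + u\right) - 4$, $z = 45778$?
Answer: $\frac{26889706}{17933985} \approx 1.4994$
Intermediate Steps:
$I{\left(G,u \right)} = -4 + G + u$
$l{\left(t,w \right)} = - \frac{4}{3} + \frac{t}{3} + \frac{w^{2}}{3}$ ($l{\left(t,w \right)} = \frac{\left(-1\right) \left(-2\right) \left(-4 + t + w^{2}\right)}{6} = \frac{2 \left(-4 + t + w^{2}\right)}{6} = \frac{-8 + 2 t + 2 w^{2}}{6} = - \frac{4}{3} + \frac{t}{3} + \frac{w^{2}}{3}$)
$b = - \frac{1024}{3}$ ($b = \left(-32\right) 1 \left(- \frac{4}{3} + \frac{1}{3} \cdot 0 + \frac{\left(-6\right)^{2}}{3}\right) = - 32 \left(- \frac{4}{3} + 0 + \frac{1}{3} \cdot 36\right) = - 32 \left(- \frac{4}{3} + 0 + 12\right) = \left(-32\right) \frac{32}{3} = - \frac{1024}{3} \approx -341.33$)
$\frac{z}{26181} + \frac{b}{1370} = \frac{45778}{26181} - \frac{1024}{3 \cdot 1370} = 45778 \cdot \frac{1}{26181} - \frac{512}{2055} = \frac{45778}{26181} - \frac{512}{2055} = \frac{26889706}{17933985}$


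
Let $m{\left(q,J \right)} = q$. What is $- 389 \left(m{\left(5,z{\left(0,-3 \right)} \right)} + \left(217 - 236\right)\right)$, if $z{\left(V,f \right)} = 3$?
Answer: $5446$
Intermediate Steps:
$- 389 \left(m{\left(5,z{\left(0,-3 \right)} \right)} + \left(217 - 236\right)\right) = - 389 \left(5 + \left(217 - 236\right)\right) = - 389 \left(5 - 19\right) = \left(-389\right) \left(-14\right) = 5446$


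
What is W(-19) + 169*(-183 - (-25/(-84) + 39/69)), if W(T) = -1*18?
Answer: -60067463/1932 ≈ -31091.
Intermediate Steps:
W(T) = -18
W(-19) + 169*(-183 - (-25/(-84) + 39/69)) = -18 + 169*(-183 - (-25/(-84) + 39/69)) = -18 + 169*(-183 - (-25*(-1/84) + 39*(1/69))) = -18 + 169*(-183 - (25/84 + 13/23)) = -18 + 169*(-183 - 1*1667/1932) = -18 + 169*(-183 - 1667/1932) = -18 + 169*(-355223/1932) = -18 - 60032687/1932 = -60067463/1932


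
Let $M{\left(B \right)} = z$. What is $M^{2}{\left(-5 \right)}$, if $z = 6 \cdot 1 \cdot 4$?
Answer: $576$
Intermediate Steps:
$z = 24$ ($z = 6 \cdot 4 = 24$)
$M{\left(B \right)} = 24$
$M^{2}{\left(-5 \right)} = 24^{2} = 576$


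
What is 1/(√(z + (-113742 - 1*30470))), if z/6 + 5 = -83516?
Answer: -I*√645338/645338 ≈ -0.0012448*I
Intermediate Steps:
z = -501126 (z = -30 + 6*(-83516) = -30 - 501096 = -501126)
1/(√(z + (-113742 - 1*30470))) = 1/(√(-501126 + (-113742 - 1*30470))) = 1/(√(-501126 + (-113742 - 30470))) = 1/(√(-501126 - 144212)) = 1/(√(-645338)) = 1/(I*√645338) = -I*√645338/645338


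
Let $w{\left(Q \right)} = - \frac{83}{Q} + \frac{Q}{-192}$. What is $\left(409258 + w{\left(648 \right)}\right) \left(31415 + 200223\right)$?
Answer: $\frac{15357420691283}{162} \approx 9.4799 \cdot 10^{10}$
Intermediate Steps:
$w{\left(Q \right)} = - \frac{83}{Q} - \frac{Q}{192}$ ($w{\left(Q \right)} = - \frac{83}{Q} + Q \left(- \frac{1}{192}\right) = - \frac{83}{Q} - \frac{Q}{192}$)
$\left(409258 + w{\left(648 \right)}\right) \left(31415 + 200223\right) = \left(409258 - \left(\frac{27}{8} + \frac{83}{648}\right)\right) \left(31415 + 200223\right) = \left(409258 - \frac{1135}{324}\right) 231638 = \frac{132598457}{324} \cdot 231638 = \frac{15357420691283}{162}$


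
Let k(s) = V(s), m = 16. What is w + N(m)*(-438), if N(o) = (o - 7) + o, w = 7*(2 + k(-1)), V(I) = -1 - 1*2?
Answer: -10957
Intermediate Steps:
V(I) = -3 (V(I) = -1 - 2 = -3)
k(s) = -3
w = -7 (w = 7*(2 - 3) = 7*(-1) = -7)
N(o) = -7 + 2*o (N(o) = (-7 + o) + o = -7 + 2*o)
w + N(m)*(-438) = -7 + (-7 + 2*16)*(-438) = -7 + (-7 + 32)*(-438) = -7 + 25*(-438) = -7 - 10950 = -10957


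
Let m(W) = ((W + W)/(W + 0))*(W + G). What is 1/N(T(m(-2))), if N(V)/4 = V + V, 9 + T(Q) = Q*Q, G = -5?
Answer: 1/1496 ≈ 0.00066845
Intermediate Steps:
m(W) = -10 + 2*W (m(W) = ((W + W)/(W + 0))*(W - 5) = ((2*W)/W)*(-5 + W) = 2*(-5 + W) = -10 + 2*W)
T(Q) = -9 + Q**2 (T(Q) = -9 + Q*Q = -9 + Q**2)
N(V) = 8*V (N(V) = 4*(V + V) = 4*(2*V) = 8*V)
1/N(T(m(-2))) = 1/(8*(-9 + (-10 + 2*(-2))**2)) = 1/(8*(-9 + (-10 - 4)**2)) = 1/(8*(-9 + (-14)**2)) = 1/(8*(-9 + 196)) = 1/(8*187) = 1/1496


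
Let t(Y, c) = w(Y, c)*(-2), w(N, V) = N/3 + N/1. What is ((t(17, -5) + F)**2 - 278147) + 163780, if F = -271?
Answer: -128702/9 ≈ -14300.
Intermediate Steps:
w(N, V) = 4*N/3 (w(N, V) = N*(1/3) + N*1 = N/3 + N = 4*N/3)
t(Y, c) = -8*Y/3 (t(Y, c) = (4*Y/3)*(-2) = -8*Y/3)
((t(17, -5) + F)**2 - 278147) + 163780 = ((-8/3*17 - 271)**2 - 278147) + 163780 = ((-136/3 - 271)**2 - 278147) + 163780 = ((-949/3)**2 - 278147) + 163780 = (900601/9 - 278147) + 163780 = -1602722/9 + 163780 = -128702/9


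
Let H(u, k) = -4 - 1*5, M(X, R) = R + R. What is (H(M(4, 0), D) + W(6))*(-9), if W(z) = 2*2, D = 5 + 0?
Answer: 45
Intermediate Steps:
D = 5
W(z) = 4
M(X, R) = 2*R
H(u, k) = -9 (H(u, k) = -4 - 5 = -9)
(H(M(4, 0), D) + W(6))*(-9) = (-9 + 4)*(-9) = -5*(-9) = 45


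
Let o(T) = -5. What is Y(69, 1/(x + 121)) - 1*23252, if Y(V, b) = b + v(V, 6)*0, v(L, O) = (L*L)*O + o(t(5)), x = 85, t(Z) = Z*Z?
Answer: -4789911/206 ≈ -23252.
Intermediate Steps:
t(Z) = Z²
v(L, O) = -5 + O*L² (v(L, O) = (L*L)*O - 5 = L²*O - 5 = O*L² - 5 = -5 + O*L²)
Y(V, b) = b (Y(V, b) = b + (-5 + 6*V²)*0 = b + 0 = b)
Y(69, 1/(x + 121)) - 1*23252 = 1/(85 + 121) - 1*23252 = 1/206 - 23252 = -4789911/206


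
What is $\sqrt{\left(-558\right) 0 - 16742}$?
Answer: $i \sqrt{16742} \approx 129.39 i$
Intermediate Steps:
$\sqrt{\left(-558\right) 0 - 16742} = \sqrt{0 - 16742} = \sqrt{-16742} = i \sqrt{16742}$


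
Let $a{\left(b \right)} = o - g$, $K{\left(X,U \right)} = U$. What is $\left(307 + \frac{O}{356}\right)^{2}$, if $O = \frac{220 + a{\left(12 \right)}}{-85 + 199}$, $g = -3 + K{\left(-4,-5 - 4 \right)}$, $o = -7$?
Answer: $\frac{17248829355241}{183006784} \approx 94252.0$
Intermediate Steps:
$g = -12$ ($g = -3 - 9 = -12$)
$a{\left(b \right)} = 5$ ($a{\left(b \right)} = -7 - -12 = -7 + 12 = 5$)
$O = \frac{75}{38}$ ($O = \frac{220 + 5}{-85 + 199} = \frac{225}{114} = 225 \cdot \frac{1}{114} = \frac{75}{38} \approx 1.9737$)
$\left(307 + \frac{O}{356}\right)^{2} = \left(307 + \frac{75}{38 \cdot 356}\right)^{2} = \left(307 + \frac{75}{38} \cdot \frac{1}{356}\right)^{2} = \left(307 + \frac{75}{13528}\right)^{2} = \left(\frac{4153171}{13528}\right)^{2} = \frac{17248829355241}{183006784}$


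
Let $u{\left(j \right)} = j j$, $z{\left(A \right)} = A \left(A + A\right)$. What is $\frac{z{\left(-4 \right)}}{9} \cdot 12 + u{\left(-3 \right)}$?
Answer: $\frac{155}{3} \approx 51.667$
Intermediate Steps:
$z{\left(A \right)} = 2 A^{2}$ ($z{\left(A \right)} = A 2 A = 2 A^{2}$)
$u{\left(j \right)} = j^{2}$
$\frac{z{\left(-4 \right)}}{9} \cdot 12 + u{\left(-3 \right)} = \frac{2 \left(-4\right)^{2}}{9} \cdot 12 + \left(-3\right)^{2} = 2 \cdot 16 \cdot \frac{1}{9} \cdot 12 + 9 = 32 \cdot \frac{1}{9} \cdot 12 + 9 = \frac{32}{9} \cdot 12 + 9 = \frac{128}{3} + 9 = \frac{155}{3}$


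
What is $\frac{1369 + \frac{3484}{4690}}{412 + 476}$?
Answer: $\frac{47941}{31080} \approx 1.5425$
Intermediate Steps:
$\frac{1369 + \frac{3484}{4690}}{412 + 476} = \frac{1369 + 3484 \cdot \frac{1}{4690}}{888} = \left(1369 + \frac{26}{35}\right) \frac{1}{888} = \frac{47941}{35} \cdot \frac{1}{888} = \frac{47941}{31080}$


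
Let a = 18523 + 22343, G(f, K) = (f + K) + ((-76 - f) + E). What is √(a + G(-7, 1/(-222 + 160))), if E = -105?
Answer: √156393078/62 ≈ 201.71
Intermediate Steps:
G(f, K) = -181 + K (G(f, K) = (f + K) + ((-76 - f) - 105) = (K + f) + (-181 - f) = -181 + K)
a = 40866
√(a + G(-7, 1/(-222 + 160))) = √(40866 + (-181 + 1/(-222 + 160))) = √(40866 + (-181 + 1/(-62))) = √(40866 + (-181 - 1/62)) = √(40866 - 11223/62) = √(2522469/62) = √156393078/62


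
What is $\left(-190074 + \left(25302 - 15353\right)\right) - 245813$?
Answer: $-425938$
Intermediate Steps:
$\left(-190074 + \left(25302 - 15353\right)\right) - 245813 = \left(-190074 + 9949\right) - 245813 = -180125 - 245813 = -425938$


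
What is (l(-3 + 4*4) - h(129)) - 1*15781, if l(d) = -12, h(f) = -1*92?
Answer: -15701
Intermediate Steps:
h(f) = -92
(l(-3 + 4*4) - h(129)) - 1*15781 = (-12 - 1*(-92)) - 1*15781 = (-12 + 92) - 15781 = 80 - 15781 = -15701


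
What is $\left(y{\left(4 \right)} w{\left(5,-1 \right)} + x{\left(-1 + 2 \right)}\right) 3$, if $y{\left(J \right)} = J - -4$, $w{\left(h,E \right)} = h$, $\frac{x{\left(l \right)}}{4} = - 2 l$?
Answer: $96$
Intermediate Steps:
$x{\left(l \right)} = - 8 l$ ($x{\left(l \right)} = 4 \left(- 2 l\right) = - 8 l$)
$y{\left(J \right)} = 4 + J$ ($y{\left(J \right)} = J + 4 = 4 + J$)
$\left(y{\left(4 \right)} w{\left(5,-1 \right)} + x{\left(-1 + 2 \right)}\right) 3 = \left(\left(4 + 4\right) 5 - 8 \left(-1 + 2\right)\right) 3 = \left(8 \cdot 5 - 8\right) 3 = \left(40 - 8\right) 3 = 32 \cdot 3 = 96$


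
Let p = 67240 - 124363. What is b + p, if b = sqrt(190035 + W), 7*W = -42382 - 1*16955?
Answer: -57123 + 6*sqrt(247121)/7 ≈ -56697.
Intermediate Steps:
p = -57123
W = -59337/7 (W = (-42382 - 1*16955)/7 = (-42382 - 16955)/7 = (1/7)*(-59337) = -59337/7 ≈ -8476.7)
b = 6*sqrt(247121)/7 (b = sqrt(190035 - 59337/7) = sqrt(1270908/7) = 6*sqrt(247121)/7 ≈ 426.10)
b + p = 6*sqrt(247121)/7 - 57123 = -57123 + 6*sqrt(247121)/7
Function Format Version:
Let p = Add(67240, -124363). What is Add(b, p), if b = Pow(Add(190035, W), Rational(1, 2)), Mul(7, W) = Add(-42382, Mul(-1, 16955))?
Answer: Add(-57123, Mul(Rational(6, 7), Pow(247121, Rational(1, 2)))) ≈ -56697.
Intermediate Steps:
p = -57123
W = Rational(-59337, 7) (W = Mul(Rational(1, 7), Add(-42382, Mul(-1, 16955))) = Mul(Rational(1, 7), Add(-42382, -16955)) = Mul(Rational(1, 7), -59337) = Rational(-59337, 7) ≈ -8476.7)
b = Mul(Rational(6, 7), Pow(247121, Rational(1, 2))) (b = Pow(Add(190035, Rational(-59337, 7)), Rational(1, 2)) = Pow(Rational(1270908, 7), Rational(1, 2)) = Mul(Rational(6, 7), Pow(247121, Rational(1, 2))) ≈ 426.10)
Add(b, p) = Add(Mul(Rational(6, 7), Pow(247121, Rational(1, 2))), -57123) = Add(-57123, Mul(Rational(6, 7), Pow(247121, Rational(1, 2))))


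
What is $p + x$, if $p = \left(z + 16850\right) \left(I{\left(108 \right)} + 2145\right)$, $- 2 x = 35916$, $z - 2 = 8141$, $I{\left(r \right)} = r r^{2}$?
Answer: $31537574043$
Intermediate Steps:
$I{\left(r \right)} = r^{3}$
$z = 8143$ ($z = 2 + 8141 = 8143$)
$x = -17958$ ($x = \left(- \frac{1}{2}\right) 35916 = -17958$)
$p = 31537592001$ ($p = \left(8143 + 16850\right) \left(108^{3} + 2145\right) = 24993 \left(1259712 + 2145\right) = 24993 \cdot 1261857 = 31537592001$)
$p + x = 31537592001 - 17958 = 31537574043$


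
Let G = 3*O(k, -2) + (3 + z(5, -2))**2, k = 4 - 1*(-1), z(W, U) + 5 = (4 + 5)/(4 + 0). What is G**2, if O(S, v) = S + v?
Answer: 21025/256 ≈ 82.129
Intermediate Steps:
z(W, U) = -11/4 (z(W, U) = -5 + (4 + 5)/(4 + 0) = -5 + 9/4 = -11/4)
k = 5 (k = 4 + 1 = 5)
G = 145/16 (G = 3*(5 - 2) + (3 - 11/4)**2 = 3*3 + (1/4)**2 = 9 + 1/16 = 145/16 ≈ 9.0625)
G**2 = (145/16)**2 = 21025/256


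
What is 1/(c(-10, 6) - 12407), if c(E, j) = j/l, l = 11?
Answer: -11/136471 ≈ -8.0603e-5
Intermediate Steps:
c(E, j) = j/11
1/(c(-10, 6) - 12407) = 1/((1/11)*6 - 12407) = 1/(6/11 - 12407) = 1/(-136471/11) = -11/136471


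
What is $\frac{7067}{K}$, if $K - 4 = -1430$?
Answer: $- \frac{7067}{1426} \approx -4.9558$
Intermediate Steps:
$K = -1426$ ($K = 4 - 1430 = -1426$)
$\frac{7067}{K} = \frac{7067}{-1426} = 7067 \left(- \frac{1}{1426}\right) = - \frac{7067}{1426}$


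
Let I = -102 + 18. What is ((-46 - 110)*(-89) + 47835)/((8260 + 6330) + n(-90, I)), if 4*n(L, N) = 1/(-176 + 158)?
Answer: 4443768/1050479 ≈ 4.2302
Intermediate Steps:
I = -84
n(L, N) = -1/72 (n(L, N) = 1/(4*(-176 + 158)) = (¼)/(-18) = (¼)*(-1/18) = -1/72)
((-46 - 110)*(-89) + 47835)/((8260 + 6330) + n(-90, I)) = ((-46 - 110)*(-89) + 47835)/((8260 + 6330) - 1/72) = (-156*(-89) + 47835)/(14590 - 1/72) = (13884 + 47835)/(1050479/72) = 61719*(72/1050479) = 4443768/1050479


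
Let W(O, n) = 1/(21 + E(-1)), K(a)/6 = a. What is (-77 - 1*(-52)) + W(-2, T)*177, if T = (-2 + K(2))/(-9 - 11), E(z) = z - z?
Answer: -116/7 ≈ -16.571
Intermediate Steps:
E(z) = 0
K(a) = 6*a
T = -1/2 (T = (-2 + 6*2)/(-9 - 11) = (-2 + 12)/(-20) = 10*(-1/20) = -1/2 ≈ -0.50000)
W(O, n) = 1/21 (W(O, n) = 1/(21 + 0) = 1/21)
(-77 - 1*(-52)) + W(-2, T)*177 = (-77 - 1*(-52)) + (1/21)*177 = (-77 + 52) + 59/7 = -25 + 59/7 = -116/7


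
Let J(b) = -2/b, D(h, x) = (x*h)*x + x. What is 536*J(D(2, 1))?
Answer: -1072/3 ≈ -357.33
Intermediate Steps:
D(h, x) = x + h*x² (D(h, x) = (h*x)*x + x = h*x² + x = x + h*x²)
536*J(D(2, 1)) = 536*(-2/(1 + 2*1)) = 536*(-2/(1 + 2)) = 536*(-2/(1*3)) = 536*(-2/3) = 536*(-2*⅓) = 536*(-⅔) = -1072/3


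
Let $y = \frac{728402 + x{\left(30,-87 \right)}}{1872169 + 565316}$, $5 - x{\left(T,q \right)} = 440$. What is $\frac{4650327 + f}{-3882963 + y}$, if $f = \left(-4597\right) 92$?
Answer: $- \frac{10304231401455}{9464663340088} \approx -1.0887$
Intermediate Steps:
$f = -422924$
$x{\left(T,q \right)} = -435$ ($x{\left(T,q \right)} = 5 - 440 = -435$)
$y = \frac{727967}{2437485}$ ($y = \frac{728402 - 435}{1872169 + 565316} = \frac{727967}{2437485} \approx 0.29866$)
$\frac{4650327 + f}{-3882963 + y} = \frac{4650327 - 422924}{-3882963 + \frac{727967}{2437485}} = \frac{4227403}{- \frac{9464663340088}{2437485}} = 4227403 \left(- \frac{2437485}{9464663340088}\right) = - \frac{10304231401455}{9464663340088}$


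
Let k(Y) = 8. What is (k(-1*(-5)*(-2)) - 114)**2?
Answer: 11236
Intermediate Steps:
(k(-1*(-5)*(-2)) - 114)**2 = (8 - 114)**2 = (-106)**2 = 11236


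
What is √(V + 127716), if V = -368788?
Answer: 4*I*√15067 ≈ 490.99*I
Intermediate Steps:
√(V + 127716) = √(-368788 + 127716) = √(-241072) = 4*I*√15067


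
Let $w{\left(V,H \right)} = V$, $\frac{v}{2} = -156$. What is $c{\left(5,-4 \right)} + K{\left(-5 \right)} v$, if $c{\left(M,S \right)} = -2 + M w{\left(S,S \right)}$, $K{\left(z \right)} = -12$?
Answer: $3722$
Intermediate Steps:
$v = -312$ ($v = 2 \left(-156\right) = -312$)
$c{\left(M,S \right)} = -2 + M S$
$c{\left(5,-4 \right)} + K{\left(-5 \right)} v = \left(-2 + 5 \left(-4\right)\right) - -3744 = \left(-2 - 20\right) + 3744 = -22 + 3744 = 3722$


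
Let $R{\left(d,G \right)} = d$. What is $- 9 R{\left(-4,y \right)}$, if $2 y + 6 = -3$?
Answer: $36$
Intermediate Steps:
$y = - \frac{9}{2}$ ($y = -3 + \frac{1}{2} \left(-3\right) = -3 - \frac{3}{2} = - \frac{9}{2} \approx -4.5$)
$- 9 R{\left(-4,y \right)} = \left(-9\right) \left(-4\right) = 36$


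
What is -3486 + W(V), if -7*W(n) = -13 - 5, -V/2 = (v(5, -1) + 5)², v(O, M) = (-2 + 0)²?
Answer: -24384/7 ≈ -3483.4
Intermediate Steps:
v(O, M) = 4 (v(O, M) = (-2)² = 4)
V = -162 (V = -2*(4 + 5)² = -2*9² = -2*81 = -162)
W(n) = 18/7 (W(n) = -(-13 - 5)/7 = -⅐*(-18) = 18/7)
-3486 + W(V) = -3486 + 18/7 = -24384/7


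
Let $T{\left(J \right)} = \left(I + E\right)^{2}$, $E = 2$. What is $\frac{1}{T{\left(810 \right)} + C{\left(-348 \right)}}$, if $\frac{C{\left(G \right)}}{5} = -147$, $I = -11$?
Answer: $- \frac{1}{654} \approx -0.0015291$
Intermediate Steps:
$C{\left(G \right)} = -735$ ($C{\left(G \right)} = 5 \left(-147\right) = -735$)
$T{\left(J \right)} = 81$ ($T{\left(J \right)} = \left(-11 + 2\right)^{2} = \left(-9\right)^{2} = 81$)
$\frac{1}{T{\left(810 \right)} + C{\left(-348 \right)}} = \frac{1}{81 - 735} = \frac{1}{-654} = - \frac{1}{654}$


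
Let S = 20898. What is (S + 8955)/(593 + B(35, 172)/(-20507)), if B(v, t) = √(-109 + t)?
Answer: 7444695466611621/147881432743738 + 1836586413*√7/147881432743738 ≈ 50.342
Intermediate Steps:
(S + 8955)/(593 + B(35, 172)/(-20507)) = (20898 + 8955)/(593 + √(-109 + 172)/(-20507)) = 29853/(593 + √63*(-1/20507)) = 29853/(593 + (3*√7)*(-1/20507)) = 29853/(593 - 3*√7/20507)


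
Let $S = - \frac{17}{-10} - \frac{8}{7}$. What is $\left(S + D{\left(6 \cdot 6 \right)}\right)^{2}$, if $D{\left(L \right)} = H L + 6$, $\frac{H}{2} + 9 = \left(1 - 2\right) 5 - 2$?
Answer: $\frac{6428992761}{4900} \approx 1.312 \cdot 10^{6}$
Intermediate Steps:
$H = -32$ ($H = -18 + 2 \left(\left(1 - 2\right) 5 - 2\right) = -18 + 2 \left(\left(-1\right) 5 - 2\right) = -18 + 2 \left(-5 - 2\right) = -18 + 2 \left(-7\right) = -18 - 14 = -32$)
$D{\left(L \right)} = 6 - 32 L$ ($D{\left(L \right)} = - 32 L + 6 = 6 - 32 L$)
$S = \frac{39}{70}$ ($S = \left(-17\right) \left(- \frac{1}{10}\right) - \frac{8}{7} = \frac{17}{10} - \frac{8}{7} = \frac{39}{70} \approx 0.55714$)
$\left(S + D{\left(6 \cdot 6 \right)}\right)^{2} = \left(\frac{39}{70} + \left(6 - 32 \cdot 6 \cdot 6\right)\right)^{2} = \left(\frac{39}{70} + \left(6 - 1152\right)\right)^{2} = \left(\frac{39}{70} - 1146\right)^{2} = \left(- \frac{80181}{70}\right)^{2} = \frac{6428992761}{4900}$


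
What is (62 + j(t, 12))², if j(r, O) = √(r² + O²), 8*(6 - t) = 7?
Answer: (496 + √10897)²/64 ≈ 5632.3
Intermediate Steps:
t = 41/8 (t = 6 - ⅛*7 = 6 - 7/8 = 41/8 ≈ 5.1250)
j(r, O) = √(O² + r²)
(62 + j(t, 12))² = (62 + √(12² + (41/8)²))² = (62 + √(144 + 1681/64))² = (62 + √(10897/64))² = (62 + √10897/8)²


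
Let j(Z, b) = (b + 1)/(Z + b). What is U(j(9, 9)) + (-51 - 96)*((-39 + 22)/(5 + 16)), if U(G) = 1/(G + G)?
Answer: 1199/10 ≈ 119.90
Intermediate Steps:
j(Z, b) = (1 + b)/(Z + b)
U(G) = 1/(2*G)
U(j(9, 9)) + (-51 - 96)*((-39 + 22)/(5 + 16)) = 1/(2*(((1 + 9)/(9 + 9)))) + (-51 - 96)*((-39 + 22)/(5 + 16)) = 1/(2*((10/18))) - (-2499)/21 = 1/(2*(((1/18)*10))) - (-2499)/21 = 1/(2*(5/9)) - 147*(-17/21) = (½)*(9/5) + 119 = 9/10 + 119 = 1199/10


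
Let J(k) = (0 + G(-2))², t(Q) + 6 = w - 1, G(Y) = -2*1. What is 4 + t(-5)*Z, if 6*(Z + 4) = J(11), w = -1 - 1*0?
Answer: 92/3 ≈ 30.667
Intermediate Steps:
G(Y) = -2
w = -1 (w = -1 + 0 = -1)
t(Q) = -8 (t(Q) = -6 + (-1 - 1) = -6 - 2 = -8)
J(k) = 4 (J(k) = (0 - 2)² = (-2)² = 4)
Z = -10/3 (Z = -4 + (⅙)*4 = -4 + ⅔ = -10/3 ≈ -3.3333)
4 + t(-5)*Z = 4 - 8*(-10/3) = 4 + 80/3 = 92/3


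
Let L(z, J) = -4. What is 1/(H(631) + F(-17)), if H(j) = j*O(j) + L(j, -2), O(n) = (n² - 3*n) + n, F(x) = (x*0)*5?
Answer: 1/250443265 ≈ 3.9929e-9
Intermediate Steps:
F(x) = 0 (F(x) = 0*5 = 0)
O(n) = n² - 2*n
H(j) = -4 + j²*(-2 + j) (H(j) = j*(j*(-2 + j)) - 4 = j²*(-2 + j) - 4 = -4 + j²*(-2 + j))
1/(H(631) + F(-17)) = 1/((-4 + 631²*(-2 + 631)) + 0) = 1/((-4 + 398161*629) + 0) = 1/((-4 + 250443269) + 0) = 1/(250443265 + 0) = 1/250443265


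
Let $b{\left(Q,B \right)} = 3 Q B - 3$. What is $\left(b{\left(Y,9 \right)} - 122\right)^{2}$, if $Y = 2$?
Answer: $5041$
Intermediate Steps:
$b{\left(Q,B \right)} = -3 + 3 B Q$ ($b{\left(Q,B \right)} = 3 B Q - 3 = -3 + 3 B Q$)
$\left(b{\left(Y,9 \right)} - 122\right)^{2} = \left(\left(-3 + 3 \cdot 9 \cdot 2\right) - 122\right)^{2} = \left(\left(-3 + 54\right) - 122\right)^{2} = \left(51 - 122\right)^{2} = \left(-71\right)^{2} = 5041$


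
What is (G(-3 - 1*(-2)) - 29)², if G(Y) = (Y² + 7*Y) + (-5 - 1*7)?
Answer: 2209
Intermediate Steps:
G(Y) = -12 + Y² + 7*Y (G(Y) = (Y² + 7*Y) + (-5 - 7) = (Y² + 7*Y) - 12 = -12 + Y² + 7*Y)
(G(-3 - 1*(-2)) - 29)² = ((-12 + (-3 - 1*(-2))² + 7*(-3 - 1*(-2))) - 29)² = ((-12 + (-3 + 2)² + 7*(-3 + 2)) - 29)² = ((-12 + (-1)² + 7*(-1)) - 29)² = ((-12 + 1 - 7) - 29)² = (-18 - 29)² = (-47)² = 2209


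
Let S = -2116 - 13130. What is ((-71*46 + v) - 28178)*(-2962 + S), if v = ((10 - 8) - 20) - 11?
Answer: 573060384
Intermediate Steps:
S = -15246
v = -29 (v = (2 - 20) - 11 = -18 - 11 = -29)
((-71*46 + v) - 28178)*(-2962 + S) = ((-71*46 - 29) - 28178)*(-2962 - 15246) = ((-3266 - 29) - 28178)*(-18208) = (-3295 - 28178)*(-18208) = -31473*(-18208) = 573060384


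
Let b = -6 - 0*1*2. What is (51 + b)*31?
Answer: 1395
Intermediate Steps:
b = -6 (b = -6 - 0*2 = -6 - 1*0 = -6 + 0 = -6)
(51 + b)*31 = (51 - 6)*31 = 45*31 = 1395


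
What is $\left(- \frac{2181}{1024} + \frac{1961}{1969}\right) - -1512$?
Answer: $\frac{3046292747}{2016256} \approx 1510.9$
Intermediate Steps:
$\left(- \frac{2181}{1024} + \frac{1961}{1969}\right) - -1512 = \left(\left(-2181\right) \frac{1}{1024} + 1961 \cdot \frac{1}{1969}\right) + 1512 = \left(- \frac{2181}{1024} + \frac{1961}{1969}\right) + 1512 = - \frac{2286325}{2016256} + 1512 = \frac{3046292747}{2016256}$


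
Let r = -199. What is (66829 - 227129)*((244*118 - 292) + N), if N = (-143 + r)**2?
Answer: -23317879200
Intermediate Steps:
N = 116964 (N = (-143 - 199)**2 = (-342)**2 = 116964)
(66829 - 227129)*((244*118 - 292) + N) = (66829 - 227129)*((244*118 - 292) + 116964) = -160300*((28792 - 292) + 116964) = -160300*(28500 + 116964) = -160300*145464 = -23317879200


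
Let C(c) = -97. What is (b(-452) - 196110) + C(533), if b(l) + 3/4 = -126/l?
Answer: -88685777/452 ≈ -1.9621e+5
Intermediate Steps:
b(l) = -¾ - 126/l
(b(-452) - 196110) + C(533) = ((-¾ - 126/(-452)) - 196110) - 97 = ((-¾ - 126*(-1/452)) - 196110) - 97 = ((-¾ + 63/226) - 196110) - 97 = (-213/452 - 196110) - 97 = -88641933/452 - 97 = -88685777/452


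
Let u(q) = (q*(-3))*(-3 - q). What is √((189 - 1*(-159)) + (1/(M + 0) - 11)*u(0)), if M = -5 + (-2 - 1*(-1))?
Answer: 2*√87 ≈ 18.655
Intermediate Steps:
u(q) = -3*q*(-3 - q) (u(q) = (-3*q)*(-3 - q) = -3*q*(-3 - q))
M = -6 (M = -5 + (-2 + 1) = -5 - 1 = -6)
√((189 - 1*(-159)) + (1/(M + 0) - 11)*u(0)) = √((189 - 1*(-159)) + (1/(-6 + 0) - 11)*(3*0*(3 + 0))) = √((189 + 159) + (1/(-6) - 11)*(3*0*3)) = √(348 + (-⅙ - 11)*0) = √(348 - 67/6*0) = √(348 + 0) = √348 = 2*√87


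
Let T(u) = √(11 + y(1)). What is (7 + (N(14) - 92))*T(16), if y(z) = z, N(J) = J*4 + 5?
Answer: -48*√3 ≈ -83.138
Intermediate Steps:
N(J) = 5 + 4*J (N(J) = 4*J + 5 = 5 + 4*J)
T(u) = 2*√3 (T(u) = √(11 + 1) = √12 = 2*√3)
(7 + (N(14) - 92))*T(16) = (7 + ((5 + 4*14) - 92))*(2*√3) = (7 + ((5 + 56) - 92))*(2*√3) = (7 + (61 - 92))*(2*√3) = (7 - 31)*(2*√3) = -48*√3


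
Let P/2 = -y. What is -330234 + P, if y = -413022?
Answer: 495810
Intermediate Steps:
P = 826044 (P = 2*(-1*(-413022)) = 2*413022 = 826044)
-330234 + P = -330234 + 826044 = 495810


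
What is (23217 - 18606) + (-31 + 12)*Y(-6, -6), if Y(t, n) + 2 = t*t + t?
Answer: 4079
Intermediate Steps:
Y(t, n) = -2 + t + t² (Y(t, n) = -2 + (t*t + t) = -2 + (t² + t) = -2 + (t + t²) = -2 + t + t²)
(23217 - 18606) + (-31 + 12)*Y(-6, -6) = (23217 - 18606) + (-31 + 12)*(-2 - 6 + (-6)²) = 4611 - 19*(-2 - 6 + 36) = 4611 - 19*28 = 4611 - 532 = 4079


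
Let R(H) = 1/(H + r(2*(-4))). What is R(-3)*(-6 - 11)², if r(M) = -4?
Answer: -289/7 ≈ -41.286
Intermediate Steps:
R(H) = 1/(-4 + H) (R(H) = 1/(H - 4) = 1/(-4 + H))
R(-3)*(-6 - 11)² = (-6 - 11)²/(-4 - 3) = (-17)²/(-7) = -⅐*289 = -289/7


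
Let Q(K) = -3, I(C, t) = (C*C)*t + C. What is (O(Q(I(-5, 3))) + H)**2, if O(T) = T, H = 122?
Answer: 14161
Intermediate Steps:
I(C, t) = C + t*C**2 (I(C, t) = C**2*t + C = t*C**2 + C = C + t*C**2)
(O(Q(I(-5, 3))) + H)**2 = (-3 + 122)**2 = 119**2 = 14161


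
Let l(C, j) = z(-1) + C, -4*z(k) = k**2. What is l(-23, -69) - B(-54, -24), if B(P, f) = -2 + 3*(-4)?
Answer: -37/4 ≈ -9.2500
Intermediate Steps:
z(k) = -k**2/4
B(P, f) = -14 (B(P, f) = -2 - 12 = -14)
l(C, j) = -1/4 + C (l(C, j) = -1/4*(-1)**2 + C = -1/4*1 + C = -1/4 + C)
l(-23, -69) - B(-54, -24) = (-1/4 - 23) - 1*(-14) = -93/4 + 14 = -37/4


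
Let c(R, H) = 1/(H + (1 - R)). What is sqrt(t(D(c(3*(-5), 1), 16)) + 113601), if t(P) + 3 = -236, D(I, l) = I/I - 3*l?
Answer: sqrt(113362) ≈ 336.69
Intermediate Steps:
c(R, H) = 1/(1 + H - R)
D(I, l) = 1 - 3*l
t(P) = -239 (t(P) = -3 - 236 = -239)
sqrt(t(D(c(3*(-5), 1), 16)) + 113601) = sqrt(-239 + 113601) = sqrt(113362)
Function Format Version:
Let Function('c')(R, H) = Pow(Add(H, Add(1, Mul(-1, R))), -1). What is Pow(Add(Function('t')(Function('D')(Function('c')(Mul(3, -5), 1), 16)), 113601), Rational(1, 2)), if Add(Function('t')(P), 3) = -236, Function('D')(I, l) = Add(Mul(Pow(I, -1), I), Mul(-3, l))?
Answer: Pow(113362, Rational(1, 2)) ≈ 336.69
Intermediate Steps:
Function('c')(R, H) = Pow(Add(1, H, Mul(-1, R)), -1)
Function('D')(I, l) = Add(1, Mul(-3, l))
Function('t')(P) = -239 (Function('t')(P) = Add(-3, -236) = -239)
Pow(Add(Function('t')(Function('D')(Function('c')(Mul(3, -5), 1), 16)), 113601), Rational(1, 2)) = Pow(Add(-239, 113601), Rational(1, 2)) = Pow(113362, Rational(1, 2))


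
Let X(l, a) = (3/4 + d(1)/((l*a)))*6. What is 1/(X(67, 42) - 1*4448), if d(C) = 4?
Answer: -938/4167995 ≈ -0.00022505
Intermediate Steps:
X(l, a) = 9/2 + 24/(a*l) (X(l, a) = (3/4 + 4/((l*a)))*6 = (3*(¼) + 4/((a*l)))*6 = (¾ + 4*(1/(a*l)))*6 = (¾ + 4/(a*l))*6 = 9/2 + 24/(a*l))
1/(X(67, 42) - 1*4448) = 1/((9/2 + 24/(42*67)) - 1*4448) = 1/((9/2 + 24*(1/42)*(1/67)) - 4448) = 1/((9/2 + 4/469) - 4448) = 1/(4229/938 - 4448) = 1/(-4167995/938) = -938/4167995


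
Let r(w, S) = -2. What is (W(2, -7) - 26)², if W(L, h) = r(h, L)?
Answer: 784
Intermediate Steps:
W(L, h) = -2
(W(2, -7) - 26)² = (-2 - 26)² = (-28)² = 784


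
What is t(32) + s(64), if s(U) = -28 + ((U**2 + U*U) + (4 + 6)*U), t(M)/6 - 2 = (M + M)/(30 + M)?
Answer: 273488/31 ≈ 8822.2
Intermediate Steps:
t(M) = 12 + 12*M/(30 + M) (t(M) = 12 + 6*((M + M)/(30 + M)) = 12 + 6*((2*M)/(30 + M)) = 12 + 6*(2*M/(30 + M)) = 12 + 12*M/(30 + M))
s(U) = -28 + 2*U**2 + 10*U (s(U) = -28 + ((U**2 + U**2) + 10*U) = -28 + (2*U**2 + 10*U) = -28 + 2*U**2 + 10*U)
t(32) + s(64) = 24*(15 + 32)/(30 + 32) + (-28 + 2*64**2 + 10*64) = 24*47/62 + (-28 + 2*4096 + 640) = 24*(1/62)*47 + (-28 + 8192 + 640) = 564/31 + 8804 = 273488/31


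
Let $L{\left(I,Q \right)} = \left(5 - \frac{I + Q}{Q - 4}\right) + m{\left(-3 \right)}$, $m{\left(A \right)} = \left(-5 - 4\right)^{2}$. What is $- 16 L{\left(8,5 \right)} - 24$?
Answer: $-1192$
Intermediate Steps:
$m{\left(A \right)} = 81$ ($m{\left(A \right)} = \left(-9\right)^{2} = 81$)
$L{\left(I,Q \right)} = 86 - \frac{I + Q}{-4 + Q}$ ($L{\left(I,Q \right)} = \left(5 - \frac{I + Q}{Q - 4}\right) + 81 = \left(5 - \frac{I + Q}{-4 + Q}\right) + 81 = 86 - \frac{I + Q}{-4 + Q}$)
$- 16 L{\left(8,5 \right)} - 24 = - 16 \frac{-344 - 8 + 85 \cdot 5}{-4 + 5} - 24 = - 16 \frac{-344 - 8 + 425}{1} - 24 = - 16 \cdot 1 \cdot 73 - 24 = \left(-16\right) 73 - 24 = -1168 - 24 = -1192$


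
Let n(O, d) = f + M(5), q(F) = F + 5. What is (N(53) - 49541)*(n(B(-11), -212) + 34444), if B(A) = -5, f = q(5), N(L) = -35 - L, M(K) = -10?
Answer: -1709421276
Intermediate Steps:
q(F) = 5 + F
f = 10 (f = 5 + 5 = 10)
n(O, d) = 0 (n(O, d) = 10 - 10 = 0)
(N(53) - 49541)*(n(B(-11), -212) + 34444) = ((-35 - 1*53) - 49541)*(0 + 34444) = ((-35 - 53) - 49541)*34444 = (-88 - 49541)*34444 = -49629*34444 = -1709421276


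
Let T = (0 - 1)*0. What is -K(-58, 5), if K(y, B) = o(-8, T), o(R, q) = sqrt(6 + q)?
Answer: -sqrt(6) ≈ -2.4495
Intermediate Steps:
T = 0 (T = -1*0 = 0)
K(y, B) = sqrt(6) (K(y, B) = sqrt(6 + 0) = sqrt(6))
-K(-58, 5) = -sqrt(6)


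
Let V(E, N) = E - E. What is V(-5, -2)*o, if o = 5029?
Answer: 0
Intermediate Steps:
V(E, N) = 0
V(-5, -2)*o = 0*5029 = 0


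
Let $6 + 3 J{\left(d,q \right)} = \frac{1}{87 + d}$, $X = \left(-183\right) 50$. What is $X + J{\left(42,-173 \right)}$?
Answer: $- \frac{3541823}{387} \approx -9152.0$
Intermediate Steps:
$X = -9150$
$J{\left(d,q \right)} = -2 + \frac{1}{3 \left(87 + d\right)}$
$X + J{\left(42,-173 \right)} = -9150 + \frac{-521 - 252}{3 \left(87 + 42\right)} = -9150 + \frac{-521 - 252}{3 \cdot 129} = -9150 + \frac{1}{3} \cdot \frac{1}{129} \left(-773\right) = -9150 - \frac{773}{387} = - \frac{3541823}{387}$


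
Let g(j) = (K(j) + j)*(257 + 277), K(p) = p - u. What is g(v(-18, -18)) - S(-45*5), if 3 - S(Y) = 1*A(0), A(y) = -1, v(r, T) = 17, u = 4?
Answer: 16016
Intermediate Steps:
S(Y) = 4 (S(Y) = 3 - (-1) = 3 - 1*(-1) = 3 + 1 = 4)
K(p) = -4 + p (K(p) = p - 1*4 = p - 4 = -4 + p)
g(j) = -2136 + 1068*j (g(j) = ((-4 + j) + j)*(257 + 277) = (-4 + 2*j)*534 = -2136 + 1068*j)
g(v(-18, -18)) - S(-45*5) = (-2136 + 1068*17) - 1*4 = (-2136 + 18156) - 4 = 16020 - 4 = 16016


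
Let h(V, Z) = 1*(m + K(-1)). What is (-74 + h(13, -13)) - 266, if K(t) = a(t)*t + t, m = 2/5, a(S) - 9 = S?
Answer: -1743/5 ≈ -348.60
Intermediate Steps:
a(S) = 9 + S
m = ⅖ (m = 2*(⅕) = ⅖ ≈ 0.40000)
K(t) = t + t*(9 + t) (K(t) = (9 + t)*t + t = t*(9 + t) + t = t + t*(9 + t))
h(V, Z) = -43/5 (h(V, Z) = 1*(⅖ - (10 - 1)) = 1*(⅖ - 1*9) = 1*(⅖ - 9) = 1*(-43/5) = -43/5)
(-74 + h(13, -13)) - 266 = (-74 - 43/5) - 266 = -413/5 - 266 = -1743/5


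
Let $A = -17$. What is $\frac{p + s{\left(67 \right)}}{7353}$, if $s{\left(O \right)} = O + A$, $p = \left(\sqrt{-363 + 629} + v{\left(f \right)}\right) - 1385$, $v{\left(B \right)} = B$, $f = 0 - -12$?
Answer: $- \frac{147}{817} + \frac{\sqrt{266}}{7353} \approx -0.17771$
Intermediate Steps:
$f = 12$ ($f = 0 + 12 = 12$)
$p = -1373 + \sqrt{266}$ ($p = \left(\sqrt{-363 + 629} + 12\right) - 1385 = \left(\sqrt{266} + 12\right) - 1385 = \left(12 + \sqrt{266}\right) - 1385 = -1373 + \sqrt{266} \approx -1356.7$)
$s{\left(O \right)} = -17 + O$ ($s{\left(O \right)} = O - 17 = -17 + O$)
$\frac{p + s{\left(67 \right)}}{7353} = \frac{\left(-1373 + \sqrt{266}\right) + \left(-17 + 67\right)}{7353} = \left(\left(-1373 + \sqrt{266}\right) + 50\right) \frac{1}{7353} = \left(-1323 + \sqrt{266}\right) \frac{1}{7353} = - \frac{147}{817} + \frac{\sqrt{266}}{7353}$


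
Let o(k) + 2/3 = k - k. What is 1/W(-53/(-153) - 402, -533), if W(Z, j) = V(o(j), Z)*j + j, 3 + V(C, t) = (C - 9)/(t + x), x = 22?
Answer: 2003/2108015 ≈ 0.00095018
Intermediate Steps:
o(k) = -⅔ (o(k) = -⅔ + (k - k) = -⅔ + 0 = -⅔)
V(C, t) = -3 + (-9 + C)/(22 + t) (V(C, t) = -3 + (C - 9)/(t + 22) = -3 + (-9 + C)/(22 + t))
W(Z, j) = j + j*(-227/3 - 3*Z)/(22 + Z) (W(Z, j) = ((-75 - ⅔ - 3*Z)/(22 + Z))*j + j = ((-227/3 - 3*Z)/(22 + Z))*j + j = j*(-227/3 - 3*Z)/(22 + Z) + j = j + j*(-227/3 - 3*Z)/(22 + Z))
1/W(-53/(-153) - 402, -533) = 1/((⅓)*(-533)*(-161 - 6*(-53/(-153) - 402))/(22 + (-53/(-153) - 402))) = 1/((⅓)*(-533)*(-161 - 6*(-53*(-1/153) - 402))/(22 + (-53*(-1/153) - 402))) = 1/((⅓)*(-533)*(-161 - 6*(53/153 - 402))/(22 + (53/153 - 402))) = 1/((⅓)*(-533)*(-161 - 6*(-61453/153))/(22 - 61453/153)) = 1/((⅓)*(-533)*(-161 + 122906/51)/(-58087/153)) = 1/((⅓)*(-533)*(-153/58087)*(114695/51)) = 1/(2108015/2003) = 2003/2108015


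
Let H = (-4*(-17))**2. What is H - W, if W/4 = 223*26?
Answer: -18568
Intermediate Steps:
W = 23192 (W = 4*(223*26) = 4*5798 = 23192)
H = 4624 (H = 68**2 = 4624)
H - W = 4624 - 1*23192 = 4624 - 23192 = -18568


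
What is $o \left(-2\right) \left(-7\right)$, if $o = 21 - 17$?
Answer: $56$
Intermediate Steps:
$o = 4$ ($o = 21 - 17 = 4$)
$o \left(-2\right) \left(-7\right) = 4 \left(-2\right) \left(-7\right) = \left(-8\right) \left(-7\right) = 56$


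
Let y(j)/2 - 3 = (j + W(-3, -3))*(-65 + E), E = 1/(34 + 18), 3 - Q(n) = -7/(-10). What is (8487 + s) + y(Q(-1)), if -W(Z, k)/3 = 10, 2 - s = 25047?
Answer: -3367537/260 ≈ -12952.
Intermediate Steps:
s = -25045 (s = 2 - 1*25047 = 2 - 25047 = -25045)
W(Z, k) = -30 (W(Z, k) = -3*10 = -30)
Q(n) = 23/10 (Q(n) = 3 - (-7)/(-10) = 3 - (-7)*(-1)/10 = 3 - 1*7/10 = 3 - 7/10 = 23/10)
E = 1/52 ≈ 0.019231
y(j) = 50763/13 - 3379*j/26 (y(j) = 6 + 2*((j - 30)*(-65 + 1/52)) = 6 + 2*((-30 + j)*(-3379/52)) = 6 + 2*(50685/26 - 3379*j/52) = 6 + (50685/13 - 3379*j/26) = 50763/13 - 3379*j/26)
(8487 + s) + y(Q(-1)) = (8487 - 25045) + (50763/13 - 3379/26*23/10) = -16558 + (50763/13 - 77717/260) = -16558 + 937543/260 = -3367537/260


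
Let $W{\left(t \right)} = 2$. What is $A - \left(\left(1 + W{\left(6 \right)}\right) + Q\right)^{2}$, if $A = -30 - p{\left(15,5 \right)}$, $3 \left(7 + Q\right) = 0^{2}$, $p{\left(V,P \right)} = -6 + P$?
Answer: $-45$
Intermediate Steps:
$Q = -7$ ($Q = -7 + \frac{0^{2}}{3} = -7 + \frac{1}{3} \cdot 0 = -7 + 0 = -7$)
$A = -29$ ($A = -30 - \left(-6 + 5\right) = -30 - -1 = -30 + 1 = -29$)
$A - \left(\left(1 + W{\left(6 \right)}\right) + Q\right)^{2} = -29 - \left(\left(1 + 2\right) - 7\right)^{2} = -29 - \left(3 - 7\right)^{2} = -29 - \left(-4\right)^{2} = -29 - 16 = -45$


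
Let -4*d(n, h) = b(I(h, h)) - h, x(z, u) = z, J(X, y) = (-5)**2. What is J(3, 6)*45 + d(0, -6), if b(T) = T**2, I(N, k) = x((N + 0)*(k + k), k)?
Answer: -345/2 ≈ -172.50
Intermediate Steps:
J(X, y) = 25
I(N, k) = 2*N*k (I(N, k) = (N + 0)*(k + k) = N*(2*k) = 2*N*k)
d(n, h) = -h**4 + h/4 (d(n, h) = -((2*h*h)**2 - h)/4 = -((2*h**2)**2 - h)/4 = -(4*h**4 - h)/4 = -(-h + 4*h**4)/4 = -h**4 + h/4)
J(3, 6)*45 + d(0, -6) = 25*45 + (-1*(-6)**4 + (1/4)*(-6)) = 1125 + (-1*1296 - 3/2) = 1125 + (-1296 - 3/2) = 1125 - 2595/2 = -345/2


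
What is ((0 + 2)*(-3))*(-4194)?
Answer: 25164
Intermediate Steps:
((0 + 2)*(-3))*(-4194) = (2*(-3))*(-4194) = -6*(-4194) = 25164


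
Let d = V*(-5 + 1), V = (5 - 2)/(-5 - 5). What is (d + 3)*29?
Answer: 609/5 ≈ 121.80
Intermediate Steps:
V = -3/10 (V = 3/(-10) = 3*(-⅒) = -3/10 ≈ -0.30000)
d = 6/5 (d = -3*(-5 + 1)/10 = -3/10*(-4) = 6/5 ≈ 1.2000)
(d + 3)*29 = (6/5 + 3)*29 = (21/5)*29 = 609/5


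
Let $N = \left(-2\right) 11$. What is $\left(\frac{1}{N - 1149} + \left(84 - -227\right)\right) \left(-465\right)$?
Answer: $- \frac{169343700}{1171} \approx -1.4461 \cdot 10^{5}$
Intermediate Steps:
$N = -22$
$\left(\frac{1}{N - 1149} + \left(84 - -227\right)\right) \left(-465\right) = \left(\frac{1}{-22 - 1149} + \left(84 - -227\right)\right) \left(-465\right) = \left(\frac{1}{-1171} + \left(84 + 227\right)\right) \left(-465\right) = \left(- \frac{1}{1171} + 311\right) \left(-465\right) = \frac{364180}{1171} \left(-465\right) = - \frac{169343700}{1171}$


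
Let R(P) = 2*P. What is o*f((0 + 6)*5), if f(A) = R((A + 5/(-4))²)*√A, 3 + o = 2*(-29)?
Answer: -806725*√30/8 ≈ -5.5233e+5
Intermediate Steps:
o = -61 (o = -3 + 2*(-29) = -3 - 58 = -61)
f(A) = 2*√A*(-5/4 + A)² (f(A) = (2*(A + 5/(-4))²)*√A = (2*(A + 5*(-¼))²)*√A = (2*(A - 5/4)²)*√A = (2*(-5/4 + A)²)*√A = 2*√A*(-5/4 + A)²)
o*f((0 + 6)*5) = -61*√((0 + 6)*5)*(-5 + 4*((0 + 6)*5))²/8 = -61*√(6*5)*(-5 + 4*(6*5))²/8 = -61*√30*(-5 + 4*30)²/8 = -61*√30*(-5 + 120)²/8 = -61*√30*115²/8 = -61*√30*13225/8 = -806725*√30/8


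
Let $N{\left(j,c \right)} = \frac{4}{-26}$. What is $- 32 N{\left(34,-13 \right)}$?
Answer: $\frac{64}{13} \approx 4.9231$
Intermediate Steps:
$N{\left(j,c \right)} = - \frac{2}{13}$ ($N{\left(j,c \right)} = 4 \left(- \frac{1}{26}\right) = - \frac{2}{13}$)
$- 32 N{\left(34,-13 \right)} = \left(-32\right) \left(- \frac{2}{13}\right) = \frac{64}{13}$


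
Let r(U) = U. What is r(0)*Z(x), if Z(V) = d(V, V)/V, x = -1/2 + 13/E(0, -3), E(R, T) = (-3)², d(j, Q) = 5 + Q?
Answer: 0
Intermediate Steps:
E(R, T) = 9
x = 17/18 (x = -1/2 + 13/9 = -1*½ + 13*(⅑) = -½ + 13/9 = 17/18 ≈ 0.94444)
Z(V) = (5 + V)/V
r(0)*Z(x) = 0*((5 + 17/18)/(17/18)) = 0*((18/17)*(107/18)) = 0*(107/17) = 0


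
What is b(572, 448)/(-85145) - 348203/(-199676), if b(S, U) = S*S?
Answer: -35683047949/17001413020 ≈ -2.0988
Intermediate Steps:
b(S, U) = S²
b(572, 448)/(-85145) - 348203/(-199676) = 572²/(-85145) - 348203/(-199676) = 327184*(-1/85145) - 348203*(-1/199676) = -327184/85145 + 348203/199676 = -35683047949/17001413020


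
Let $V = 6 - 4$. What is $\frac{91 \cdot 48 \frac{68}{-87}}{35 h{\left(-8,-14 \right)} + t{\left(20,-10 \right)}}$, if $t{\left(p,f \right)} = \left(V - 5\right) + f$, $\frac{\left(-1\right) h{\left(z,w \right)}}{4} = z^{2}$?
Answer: $\frac{99008}{260217} \approx 0.38048$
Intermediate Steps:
$V = 2$
$h{\left(z,w \right)} = - 4 z^{2}$
$t{\left(p,f \right)} = -3 + f$ ($t{\left(p,f \right)} = \left(2 - 5\right) + f = -3 + f$)
$\frac{91 \cdot 48 \frac{68}{-87}}{35 h{\left(-8,-14 \right)} + t{\left(20,-10 \right)}} = \frac{91 \cdot 48 \frac{68}{-87}}{35 \left(- 4 \left(-8\right)^{2}\right) - 13} = \frac{4368 \cdot 68 \left(- \frac{1}{87}\right)}{35 \left(\left(-4\right) 64\right) - 13} = \frac{4368 \left(- \frac{68}{87}\right)}{35 \left(-256\right) - 13} = - \frac{99008}{29 \left(-8960 - 13\right)} = - \frac{99008}{29 \left(-8973\right)} = \left(- \frac{99008}{29}\right) \left(- \frac{1}{8973}\right) = \frac{99008}{260217}$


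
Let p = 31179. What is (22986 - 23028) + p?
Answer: 31137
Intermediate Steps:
(22986 - 23028) + p = (22986 - 23028) + 31179 = -42 + 31179 = 31137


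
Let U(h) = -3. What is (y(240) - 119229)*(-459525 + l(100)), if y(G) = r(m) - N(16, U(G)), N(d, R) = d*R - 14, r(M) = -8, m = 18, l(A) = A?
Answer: 54751974375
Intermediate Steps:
N(d, R) = -14 + R*d (N(d, R) = R*d - 14 = -14 + R*d)
y(G) = 54 (y(G) = -8 - (-14 - 3*16) = -8 - (-14 - 48) = -8 - 1*(-62) = -8 + 62 = 54)
(y(240) - 119229)*(-459525 + l(100)) = (54 - 119229)*(-459525 + 100) = -119175*(-459425) = 54751974375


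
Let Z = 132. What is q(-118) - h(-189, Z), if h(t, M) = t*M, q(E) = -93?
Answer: 24855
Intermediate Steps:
h(t, M) = M*t
q(-118) - h(-189, Z) = -93 - 132*(-189) = -93 - 1*(-24948) = -93 + 24948 = 24855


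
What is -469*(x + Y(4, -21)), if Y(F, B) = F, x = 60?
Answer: -30016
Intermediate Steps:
-469*(x + Y(4, -21)) = -469*(60 + 4) = -469*64 = -30016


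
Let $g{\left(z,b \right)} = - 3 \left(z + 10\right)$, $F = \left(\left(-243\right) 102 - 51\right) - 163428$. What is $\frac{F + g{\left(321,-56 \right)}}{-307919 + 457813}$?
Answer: $- \frac{94629}{74947} \approx -1.2626$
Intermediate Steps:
$F = -188265$ ($F = \left(-24786 - 51\right) - 163428 = -24837 - 163428 = -188265$)
$g{\left(z,b \right)} = -30 - 3 z$ ($g{\left(z,b \right)} = - 3 \left(10 + z\right) = -30 - 3 z$)
$\frac{F + g{\left(321,-56 \right)}}{-307919 + 457813} = \frac{-188265 - 993}{-307919 + 457813} = \frac{-188265 - 993}{149894} = \left(-188265 - 993\right) \frac{1}{149894} = \left(-189258\right) \frac{1}{149894} = - \frac{94629}{74947}$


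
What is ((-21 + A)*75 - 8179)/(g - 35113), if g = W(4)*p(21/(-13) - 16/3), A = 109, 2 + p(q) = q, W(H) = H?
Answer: 61581/1370803 ≈ 0.044923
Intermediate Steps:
p(q) = -2 + q
g = -1396/39 (g = 4*(-2 + (21/(-13) - 16/3)) = 4*(-2 + (21*(-1/13) - 16*1/3)) = 4*(-2 + (-21/13 - 16/3)) = 4*(-2 - 271/39) = 4*(-349/39) = -1396/39 ≈ -35.795)
((-21 + A)*75 - 8179)/(g - 35113) = ((-21 + 109)*75 - 8179)/(-1396/39 - 35113) = (88*75 - 8179)/(-1370803/39) = (6600 - 8179)*(-39/1370803) = -1579*(-39/1370803) = 61581/1370803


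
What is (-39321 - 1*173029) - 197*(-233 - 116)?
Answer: -143597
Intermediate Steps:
(-39321 - 1*173029) - 197*(-233 - 116) = (-39321 - 173029) - 197*(-349) = -212350 + 68753 = -143597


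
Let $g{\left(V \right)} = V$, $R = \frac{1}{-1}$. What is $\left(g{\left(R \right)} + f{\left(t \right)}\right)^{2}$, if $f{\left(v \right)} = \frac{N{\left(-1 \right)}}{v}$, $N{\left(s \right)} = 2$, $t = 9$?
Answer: $\frac{49}{81} \approx 0.60494$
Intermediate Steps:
$R = -1$
$f{\left(v \right)} = \frac{2}{v}$
$\left(g{\left(R \right)} + f{\left(t \right)}\right)^{2} = \left(-1 + \frac{2}{9}\right)^{2} = \left(- \frac{7}{9}\right)^{2} = \frac{49}{81}$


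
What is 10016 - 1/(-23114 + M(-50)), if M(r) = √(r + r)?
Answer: 2675559548325/267128548 + 5*I/267128548 ≈ 10016.0 + 1.8718e-8*I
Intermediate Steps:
M(r) = √2*√r (M(r) = √(2*r) = √2*√r)
10016 - 1/(-23114 + M(-50)) = 10016 - 1/(-23114 + √2*√(-50)) = 10016 - 1/(-23114 + √2*(5*I*√2)) = 10016 - 1/(-23114 + 10*I) = 10016 - (-23114 - 10*I)/534257096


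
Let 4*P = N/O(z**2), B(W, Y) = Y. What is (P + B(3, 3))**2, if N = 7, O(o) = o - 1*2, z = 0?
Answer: 289/64 ≈ 4.5156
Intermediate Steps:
O(o) = -2 + o (O(o) = o - 2 = -2 + o)
P = -7/8 (P = (7/(-2 + 0**2))/4 = (7/(-2 + 0))/4 = (7/(-2))/4 = (7*(-1/2))/4 = (1/4)*(-7/2) = -7/8 ≈ -0.87500)
(P + B(3, 3))**2 = (-7/8 + 3)**2 = (17/8)**2 = 289/64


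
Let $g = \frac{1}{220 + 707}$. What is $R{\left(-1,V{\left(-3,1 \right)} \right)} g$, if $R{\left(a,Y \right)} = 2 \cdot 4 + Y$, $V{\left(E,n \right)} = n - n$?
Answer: $\frac{8}{927} \approx 0.00863$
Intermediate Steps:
$V{\left(E,n \right)} = 0$
$R{\left(a,Y \right)} = 8 + Y$
$g = \frac{1}{927} \approx 0.0010787$
$R{\left(-1,V{\left(-3,1 \right)} \right)} g = \left(8 + 0\right) \frac{1}{927} = 8 \cdot \frac{1}{927} = \frac{8}{927}$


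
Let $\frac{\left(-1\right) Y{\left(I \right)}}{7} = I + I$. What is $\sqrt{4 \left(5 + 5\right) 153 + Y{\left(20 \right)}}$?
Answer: $4 \sqrt{365} \approx 76.42$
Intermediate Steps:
$Y{\left(I \right)} = - 14 I$ ($Y{\left(I \right)} = - 7 \left(I + I\right) = - 7 \cdot 2 I = - 14 I$)
$\sqrt{4 \left(5 + 5\right) 153 + Y{\left(20 \right)}} = \sqrt{4 \left(5 + 5\right) 153 - 280} = \sqrt{4 \cdot 10 \cdot 153 - 280} = \sqrt{40 \cdot 153 - 280} = \sqrt{6120 - 280} = \sqrt{5840} = 4 \sqrt{365}$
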